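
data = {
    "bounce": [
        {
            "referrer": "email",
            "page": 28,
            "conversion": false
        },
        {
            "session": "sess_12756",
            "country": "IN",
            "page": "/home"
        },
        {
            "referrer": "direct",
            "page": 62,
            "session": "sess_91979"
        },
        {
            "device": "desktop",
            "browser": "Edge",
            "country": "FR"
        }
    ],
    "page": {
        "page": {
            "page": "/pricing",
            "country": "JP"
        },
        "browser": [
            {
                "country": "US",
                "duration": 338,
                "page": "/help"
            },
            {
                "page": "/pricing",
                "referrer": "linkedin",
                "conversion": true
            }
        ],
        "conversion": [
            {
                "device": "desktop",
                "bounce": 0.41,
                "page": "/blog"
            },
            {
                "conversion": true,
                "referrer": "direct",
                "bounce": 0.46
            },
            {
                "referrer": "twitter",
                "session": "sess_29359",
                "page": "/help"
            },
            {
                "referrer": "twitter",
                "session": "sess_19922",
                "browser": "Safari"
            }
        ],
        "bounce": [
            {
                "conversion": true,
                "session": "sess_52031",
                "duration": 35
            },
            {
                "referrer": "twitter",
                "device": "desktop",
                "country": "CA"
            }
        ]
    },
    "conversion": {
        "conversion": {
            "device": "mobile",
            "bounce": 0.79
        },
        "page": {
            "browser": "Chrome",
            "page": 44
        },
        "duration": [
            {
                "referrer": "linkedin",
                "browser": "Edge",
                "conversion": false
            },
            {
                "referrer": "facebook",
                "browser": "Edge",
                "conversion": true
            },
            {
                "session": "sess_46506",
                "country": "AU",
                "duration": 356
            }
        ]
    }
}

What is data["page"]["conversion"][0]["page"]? "/blog"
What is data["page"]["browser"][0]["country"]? "US"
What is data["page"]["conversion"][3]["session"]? "sess_19922"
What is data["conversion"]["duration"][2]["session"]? "sess_46506"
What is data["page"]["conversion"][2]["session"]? "sess_29359"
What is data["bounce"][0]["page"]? 28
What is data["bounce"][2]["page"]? 62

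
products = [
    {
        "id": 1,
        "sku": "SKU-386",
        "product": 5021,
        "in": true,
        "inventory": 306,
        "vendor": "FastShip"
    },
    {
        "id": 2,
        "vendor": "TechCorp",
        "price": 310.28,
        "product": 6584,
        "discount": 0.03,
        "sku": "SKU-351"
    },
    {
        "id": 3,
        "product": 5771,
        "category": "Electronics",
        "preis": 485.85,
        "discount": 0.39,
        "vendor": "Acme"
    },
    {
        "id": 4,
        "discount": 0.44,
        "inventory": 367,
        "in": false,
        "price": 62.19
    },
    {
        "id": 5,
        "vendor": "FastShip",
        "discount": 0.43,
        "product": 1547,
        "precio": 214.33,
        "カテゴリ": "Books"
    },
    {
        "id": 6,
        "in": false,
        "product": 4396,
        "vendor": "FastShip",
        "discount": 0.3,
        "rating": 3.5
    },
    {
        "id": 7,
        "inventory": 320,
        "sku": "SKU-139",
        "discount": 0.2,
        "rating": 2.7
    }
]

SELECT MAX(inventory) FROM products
367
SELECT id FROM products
[1, 2, 3, 4, 5, 6, 7]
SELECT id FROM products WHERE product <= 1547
[5]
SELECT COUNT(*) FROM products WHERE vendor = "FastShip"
3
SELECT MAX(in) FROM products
True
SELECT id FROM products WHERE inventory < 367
[1, 7]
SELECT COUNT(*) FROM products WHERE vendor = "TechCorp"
1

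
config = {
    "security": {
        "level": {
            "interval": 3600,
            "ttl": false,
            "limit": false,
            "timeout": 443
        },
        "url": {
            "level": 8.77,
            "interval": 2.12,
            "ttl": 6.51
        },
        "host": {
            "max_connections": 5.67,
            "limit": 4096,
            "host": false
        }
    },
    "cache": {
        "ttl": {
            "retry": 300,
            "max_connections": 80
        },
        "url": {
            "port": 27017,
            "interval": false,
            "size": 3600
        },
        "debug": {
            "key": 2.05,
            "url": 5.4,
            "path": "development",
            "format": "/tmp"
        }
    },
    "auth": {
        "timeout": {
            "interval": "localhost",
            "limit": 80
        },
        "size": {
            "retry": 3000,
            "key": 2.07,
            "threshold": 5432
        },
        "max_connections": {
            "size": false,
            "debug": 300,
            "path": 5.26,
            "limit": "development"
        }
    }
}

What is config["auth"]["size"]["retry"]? 3000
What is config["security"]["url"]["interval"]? 2.12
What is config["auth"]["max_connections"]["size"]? False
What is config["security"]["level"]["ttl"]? False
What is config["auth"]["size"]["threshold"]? 5432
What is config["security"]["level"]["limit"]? False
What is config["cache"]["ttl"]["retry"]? 300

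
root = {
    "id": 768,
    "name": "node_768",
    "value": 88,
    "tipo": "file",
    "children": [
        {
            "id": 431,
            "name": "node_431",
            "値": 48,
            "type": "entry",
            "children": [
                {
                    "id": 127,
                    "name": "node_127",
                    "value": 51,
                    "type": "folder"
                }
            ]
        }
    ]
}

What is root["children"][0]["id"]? 431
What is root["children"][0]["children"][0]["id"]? 127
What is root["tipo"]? "file"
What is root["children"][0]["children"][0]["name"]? "node_127"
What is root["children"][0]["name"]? "node_431"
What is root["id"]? 768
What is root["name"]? "node_768"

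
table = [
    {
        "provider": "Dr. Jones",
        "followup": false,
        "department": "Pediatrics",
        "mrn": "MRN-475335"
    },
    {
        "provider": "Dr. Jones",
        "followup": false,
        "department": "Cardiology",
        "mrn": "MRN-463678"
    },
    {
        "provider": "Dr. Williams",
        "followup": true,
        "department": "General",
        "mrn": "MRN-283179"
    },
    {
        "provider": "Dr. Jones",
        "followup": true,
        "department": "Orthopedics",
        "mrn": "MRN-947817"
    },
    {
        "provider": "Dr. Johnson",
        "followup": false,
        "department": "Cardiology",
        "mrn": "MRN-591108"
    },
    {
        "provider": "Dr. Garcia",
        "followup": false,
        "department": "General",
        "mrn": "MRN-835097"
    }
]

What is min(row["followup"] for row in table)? False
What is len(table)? 6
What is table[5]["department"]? "General"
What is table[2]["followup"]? True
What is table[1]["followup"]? False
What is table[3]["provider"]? "Dr. Jones"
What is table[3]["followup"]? True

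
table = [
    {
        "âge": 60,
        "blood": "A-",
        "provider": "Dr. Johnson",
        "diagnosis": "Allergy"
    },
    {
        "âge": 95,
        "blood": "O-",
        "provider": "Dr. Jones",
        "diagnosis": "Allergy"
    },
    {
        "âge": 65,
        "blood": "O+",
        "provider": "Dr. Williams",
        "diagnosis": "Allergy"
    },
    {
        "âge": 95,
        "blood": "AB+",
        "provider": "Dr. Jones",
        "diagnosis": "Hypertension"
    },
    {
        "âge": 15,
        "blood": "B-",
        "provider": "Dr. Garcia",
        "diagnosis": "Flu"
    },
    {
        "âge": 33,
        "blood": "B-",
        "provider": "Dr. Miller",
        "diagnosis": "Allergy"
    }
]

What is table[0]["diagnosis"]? "Allergy"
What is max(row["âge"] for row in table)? 95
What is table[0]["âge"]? 60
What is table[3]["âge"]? 95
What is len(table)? 6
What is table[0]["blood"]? "A-"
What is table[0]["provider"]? "Dr. Johnson"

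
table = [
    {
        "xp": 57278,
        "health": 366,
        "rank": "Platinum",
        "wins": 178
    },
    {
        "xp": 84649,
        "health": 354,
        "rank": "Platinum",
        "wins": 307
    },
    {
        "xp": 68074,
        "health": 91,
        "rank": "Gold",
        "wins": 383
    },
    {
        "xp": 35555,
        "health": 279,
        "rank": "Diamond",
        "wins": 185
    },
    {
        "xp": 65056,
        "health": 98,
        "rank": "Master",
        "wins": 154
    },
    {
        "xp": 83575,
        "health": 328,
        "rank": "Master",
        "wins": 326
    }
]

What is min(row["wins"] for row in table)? 154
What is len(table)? 6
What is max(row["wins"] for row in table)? 383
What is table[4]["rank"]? "Master"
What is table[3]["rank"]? "Diamond"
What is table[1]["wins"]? 307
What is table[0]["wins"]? 178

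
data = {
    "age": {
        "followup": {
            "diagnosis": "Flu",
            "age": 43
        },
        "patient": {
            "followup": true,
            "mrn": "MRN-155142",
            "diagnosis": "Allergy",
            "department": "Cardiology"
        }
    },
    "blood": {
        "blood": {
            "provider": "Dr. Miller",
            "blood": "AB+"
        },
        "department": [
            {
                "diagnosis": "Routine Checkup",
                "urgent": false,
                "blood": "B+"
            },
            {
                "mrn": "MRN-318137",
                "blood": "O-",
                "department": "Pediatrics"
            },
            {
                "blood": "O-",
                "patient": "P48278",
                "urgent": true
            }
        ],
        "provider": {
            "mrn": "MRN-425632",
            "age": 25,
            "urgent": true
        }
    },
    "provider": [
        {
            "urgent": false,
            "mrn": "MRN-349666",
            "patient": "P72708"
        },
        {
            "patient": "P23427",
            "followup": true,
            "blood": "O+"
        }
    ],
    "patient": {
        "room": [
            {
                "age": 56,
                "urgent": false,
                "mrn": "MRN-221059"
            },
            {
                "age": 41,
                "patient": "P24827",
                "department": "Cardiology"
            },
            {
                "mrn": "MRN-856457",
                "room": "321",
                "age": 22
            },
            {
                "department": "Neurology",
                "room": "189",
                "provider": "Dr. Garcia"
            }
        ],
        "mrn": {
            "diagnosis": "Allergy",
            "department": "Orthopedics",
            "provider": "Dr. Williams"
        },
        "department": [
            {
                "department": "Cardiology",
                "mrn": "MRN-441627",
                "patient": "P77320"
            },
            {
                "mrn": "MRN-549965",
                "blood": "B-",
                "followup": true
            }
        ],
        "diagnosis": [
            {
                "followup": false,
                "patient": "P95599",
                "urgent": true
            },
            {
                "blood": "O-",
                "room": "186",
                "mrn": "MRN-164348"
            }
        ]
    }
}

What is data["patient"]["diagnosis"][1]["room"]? "186"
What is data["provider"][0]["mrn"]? "MRN-349666"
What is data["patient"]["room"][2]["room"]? "321"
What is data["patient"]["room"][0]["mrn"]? "MRN-221059"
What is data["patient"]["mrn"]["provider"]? "Dr. Williams"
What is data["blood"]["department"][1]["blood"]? "O-"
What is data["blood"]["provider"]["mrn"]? "MRN-425632"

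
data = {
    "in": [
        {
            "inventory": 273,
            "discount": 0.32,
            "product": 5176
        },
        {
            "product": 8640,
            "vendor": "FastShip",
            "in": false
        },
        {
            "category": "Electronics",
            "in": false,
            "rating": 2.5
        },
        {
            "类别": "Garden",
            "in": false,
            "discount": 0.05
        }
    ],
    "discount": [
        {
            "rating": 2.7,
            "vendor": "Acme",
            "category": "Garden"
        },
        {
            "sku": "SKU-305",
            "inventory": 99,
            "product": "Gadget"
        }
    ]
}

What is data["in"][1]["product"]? 8640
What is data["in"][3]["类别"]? "Garden"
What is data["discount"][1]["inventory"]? 99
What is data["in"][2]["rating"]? 2.5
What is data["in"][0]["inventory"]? 273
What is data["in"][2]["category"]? "Electronics"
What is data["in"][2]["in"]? False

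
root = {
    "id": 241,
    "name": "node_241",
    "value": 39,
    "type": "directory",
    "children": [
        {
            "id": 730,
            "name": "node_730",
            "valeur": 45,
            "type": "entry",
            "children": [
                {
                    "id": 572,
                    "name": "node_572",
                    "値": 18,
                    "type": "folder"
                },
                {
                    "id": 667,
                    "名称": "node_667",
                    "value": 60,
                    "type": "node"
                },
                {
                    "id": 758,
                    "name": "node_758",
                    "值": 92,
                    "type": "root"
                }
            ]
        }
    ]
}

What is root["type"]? "directory"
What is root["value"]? 39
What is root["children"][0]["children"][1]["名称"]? "node_667"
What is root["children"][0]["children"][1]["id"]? 667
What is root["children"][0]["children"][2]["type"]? "root"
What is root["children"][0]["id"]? 730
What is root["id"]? 241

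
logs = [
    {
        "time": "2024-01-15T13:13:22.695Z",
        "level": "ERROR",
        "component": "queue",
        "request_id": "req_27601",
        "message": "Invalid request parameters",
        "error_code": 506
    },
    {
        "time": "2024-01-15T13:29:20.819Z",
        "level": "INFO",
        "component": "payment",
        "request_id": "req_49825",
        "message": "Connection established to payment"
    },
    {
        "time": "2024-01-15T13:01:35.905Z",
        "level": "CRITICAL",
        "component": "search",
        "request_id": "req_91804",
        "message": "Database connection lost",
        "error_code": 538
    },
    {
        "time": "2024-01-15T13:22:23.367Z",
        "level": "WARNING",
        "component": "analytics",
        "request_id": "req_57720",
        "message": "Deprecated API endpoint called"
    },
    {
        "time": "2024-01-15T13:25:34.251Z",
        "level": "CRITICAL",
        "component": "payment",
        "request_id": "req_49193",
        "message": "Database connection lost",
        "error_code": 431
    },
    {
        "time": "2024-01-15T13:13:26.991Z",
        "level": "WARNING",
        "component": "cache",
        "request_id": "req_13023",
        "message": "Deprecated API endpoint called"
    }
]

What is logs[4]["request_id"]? "req_49193"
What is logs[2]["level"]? "CRITICAL"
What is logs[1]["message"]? "Connection established to payment"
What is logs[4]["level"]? "CRITICAL"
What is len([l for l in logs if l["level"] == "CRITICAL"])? 2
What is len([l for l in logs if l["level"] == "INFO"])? 1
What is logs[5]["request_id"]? "req_13023"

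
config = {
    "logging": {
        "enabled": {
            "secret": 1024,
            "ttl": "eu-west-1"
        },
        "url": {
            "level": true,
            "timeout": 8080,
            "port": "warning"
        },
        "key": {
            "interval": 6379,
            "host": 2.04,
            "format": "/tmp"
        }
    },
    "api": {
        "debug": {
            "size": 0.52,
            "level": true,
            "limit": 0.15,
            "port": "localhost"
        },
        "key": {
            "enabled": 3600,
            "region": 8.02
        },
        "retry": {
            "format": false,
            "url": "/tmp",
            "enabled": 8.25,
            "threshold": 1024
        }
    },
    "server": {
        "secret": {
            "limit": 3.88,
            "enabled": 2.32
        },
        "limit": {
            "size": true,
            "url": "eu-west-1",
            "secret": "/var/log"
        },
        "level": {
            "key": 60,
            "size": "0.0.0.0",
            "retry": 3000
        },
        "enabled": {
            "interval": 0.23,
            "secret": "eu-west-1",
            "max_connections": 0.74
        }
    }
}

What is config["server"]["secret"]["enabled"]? 2.32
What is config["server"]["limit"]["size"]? True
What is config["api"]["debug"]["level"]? True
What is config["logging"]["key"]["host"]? 2.04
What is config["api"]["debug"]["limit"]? 0.15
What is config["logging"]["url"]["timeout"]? 8080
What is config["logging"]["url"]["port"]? "warning"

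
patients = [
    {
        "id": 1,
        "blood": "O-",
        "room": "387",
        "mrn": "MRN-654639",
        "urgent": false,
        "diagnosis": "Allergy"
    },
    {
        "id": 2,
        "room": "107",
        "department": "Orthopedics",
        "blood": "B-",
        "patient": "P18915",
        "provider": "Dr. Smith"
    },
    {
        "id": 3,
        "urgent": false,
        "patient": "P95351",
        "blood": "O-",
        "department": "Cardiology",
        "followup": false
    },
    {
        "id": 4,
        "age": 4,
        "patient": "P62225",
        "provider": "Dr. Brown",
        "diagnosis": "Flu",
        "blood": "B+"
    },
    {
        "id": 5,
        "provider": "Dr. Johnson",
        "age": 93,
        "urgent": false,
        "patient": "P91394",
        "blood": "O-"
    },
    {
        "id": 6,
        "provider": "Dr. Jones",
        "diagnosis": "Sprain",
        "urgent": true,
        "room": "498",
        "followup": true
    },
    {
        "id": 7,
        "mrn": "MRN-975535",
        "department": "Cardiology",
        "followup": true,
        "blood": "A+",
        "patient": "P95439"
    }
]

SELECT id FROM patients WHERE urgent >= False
[1, 3, 5, 6]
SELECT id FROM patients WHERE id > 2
[3, 4, 5, 6, 7]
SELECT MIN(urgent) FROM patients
False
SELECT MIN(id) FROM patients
1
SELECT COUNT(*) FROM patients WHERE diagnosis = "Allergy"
1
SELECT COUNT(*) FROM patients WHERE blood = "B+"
1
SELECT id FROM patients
[1, 2, 3, 4, 5, 6, 7]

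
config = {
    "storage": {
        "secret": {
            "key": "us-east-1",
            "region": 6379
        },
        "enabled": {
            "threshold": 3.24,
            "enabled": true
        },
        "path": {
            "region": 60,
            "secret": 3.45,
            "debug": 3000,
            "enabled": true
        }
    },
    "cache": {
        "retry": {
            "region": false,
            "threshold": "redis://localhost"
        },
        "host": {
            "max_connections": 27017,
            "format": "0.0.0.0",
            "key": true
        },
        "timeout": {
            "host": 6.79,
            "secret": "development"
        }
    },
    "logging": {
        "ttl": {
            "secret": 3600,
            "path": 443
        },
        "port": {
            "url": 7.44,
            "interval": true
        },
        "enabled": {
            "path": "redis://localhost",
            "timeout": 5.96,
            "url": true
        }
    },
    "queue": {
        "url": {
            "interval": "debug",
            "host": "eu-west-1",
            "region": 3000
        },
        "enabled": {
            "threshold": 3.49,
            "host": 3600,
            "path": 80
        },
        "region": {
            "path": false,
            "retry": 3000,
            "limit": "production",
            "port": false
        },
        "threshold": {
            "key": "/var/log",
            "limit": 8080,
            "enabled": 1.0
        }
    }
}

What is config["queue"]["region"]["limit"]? "production"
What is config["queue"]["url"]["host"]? "eu-west-1"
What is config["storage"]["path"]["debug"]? 3000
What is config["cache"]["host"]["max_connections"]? 27017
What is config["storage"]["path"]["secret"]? 3.45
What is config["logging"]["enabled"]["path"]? "redis://localhost"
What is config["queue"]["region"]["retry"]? 3000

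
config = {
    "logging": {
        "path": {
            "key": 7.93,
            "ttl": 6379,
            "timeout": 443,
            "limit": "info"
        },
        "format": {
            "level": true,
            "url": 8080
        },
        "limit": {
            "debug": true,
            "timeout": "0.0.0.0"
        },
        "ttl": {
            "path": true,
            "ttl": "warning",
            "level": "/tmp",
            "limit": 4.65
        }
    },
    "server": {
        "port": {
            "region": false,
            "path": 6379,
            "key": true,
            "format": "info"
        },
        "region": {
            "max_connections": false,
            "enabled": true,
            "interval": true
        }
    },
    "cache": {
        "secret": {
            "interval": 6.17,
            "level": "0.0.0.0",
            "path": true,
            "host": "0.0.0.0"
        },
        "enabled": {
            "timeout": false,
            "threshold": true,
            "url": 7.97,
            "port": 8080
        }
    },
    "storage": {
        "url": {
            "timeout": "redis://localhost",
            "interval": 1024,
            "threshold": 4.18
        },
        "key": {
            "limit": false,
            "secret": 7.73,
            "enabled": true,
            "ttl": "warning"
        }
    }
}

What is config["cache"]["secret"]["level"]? "0.0.0.0"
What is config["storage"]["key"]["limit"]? False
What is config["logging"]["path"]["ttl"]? 6379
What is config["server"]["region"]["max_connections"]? False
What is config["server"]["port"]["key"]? True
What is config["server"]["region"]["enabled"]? True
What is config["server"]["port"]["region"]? False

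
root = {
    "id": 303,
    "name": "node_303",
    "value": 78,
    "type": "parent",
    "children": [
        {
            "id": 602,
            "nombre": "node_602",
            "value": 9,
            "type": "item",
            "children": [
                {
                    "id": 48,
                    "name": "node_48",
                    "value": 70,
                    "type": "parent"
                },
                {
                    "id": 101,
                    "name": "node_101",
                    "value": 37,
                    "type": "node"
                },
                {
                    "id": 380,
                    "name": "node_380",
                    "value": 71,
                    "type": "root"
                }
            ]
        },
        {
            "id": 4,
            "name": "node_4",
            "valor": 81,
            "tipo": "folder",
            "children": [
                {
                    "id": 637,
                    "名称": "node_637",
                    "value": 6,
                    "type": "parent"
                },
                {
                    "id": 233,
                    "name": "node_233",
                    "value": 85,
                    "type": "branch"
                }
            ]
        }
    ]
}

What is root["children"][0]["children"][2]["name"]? "node_380"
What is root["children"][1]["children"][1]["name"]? "node_233"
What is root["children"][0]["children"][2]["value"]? 71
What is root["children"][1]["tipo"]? "folder"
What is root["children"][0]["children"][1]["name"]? "node_101"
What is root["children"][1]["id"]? 4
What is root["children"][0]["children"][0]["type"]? "parent"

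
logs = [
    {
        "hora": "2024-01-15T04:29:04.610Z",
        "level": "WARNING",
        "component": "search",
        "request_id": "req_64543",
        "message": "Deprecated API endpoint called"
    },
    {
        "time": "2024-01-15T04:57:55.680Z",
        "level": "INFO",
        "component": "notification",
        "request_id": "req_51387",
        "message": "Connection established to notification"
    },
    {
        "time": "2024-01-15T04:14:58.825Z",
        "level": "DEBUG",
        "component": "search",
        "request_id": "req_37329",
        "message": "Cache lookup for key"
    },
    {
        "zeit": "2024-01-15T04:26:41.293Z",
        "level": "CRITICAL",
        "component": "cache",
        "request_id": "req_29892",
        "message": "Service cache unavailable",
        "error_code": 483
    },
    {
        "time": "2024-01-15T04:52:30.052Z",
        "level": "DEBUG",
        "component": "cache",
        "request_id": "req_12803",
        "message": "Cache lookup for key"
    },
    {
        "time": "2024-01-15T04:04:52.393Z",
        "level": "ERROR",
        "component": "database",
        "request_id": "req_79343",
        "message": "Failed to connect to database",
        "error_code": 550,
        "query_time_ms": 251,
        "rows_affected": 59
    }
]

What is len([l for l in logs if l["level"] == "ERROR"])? 1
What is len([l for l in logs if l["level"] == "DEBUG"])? 2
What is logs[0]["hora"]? "2024-01-15T04:29:04.610Z"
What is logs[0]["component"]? "search"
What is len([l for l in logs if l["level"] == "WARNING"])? 1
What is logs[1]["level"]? "INFO"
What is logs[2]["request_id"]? "req_37329"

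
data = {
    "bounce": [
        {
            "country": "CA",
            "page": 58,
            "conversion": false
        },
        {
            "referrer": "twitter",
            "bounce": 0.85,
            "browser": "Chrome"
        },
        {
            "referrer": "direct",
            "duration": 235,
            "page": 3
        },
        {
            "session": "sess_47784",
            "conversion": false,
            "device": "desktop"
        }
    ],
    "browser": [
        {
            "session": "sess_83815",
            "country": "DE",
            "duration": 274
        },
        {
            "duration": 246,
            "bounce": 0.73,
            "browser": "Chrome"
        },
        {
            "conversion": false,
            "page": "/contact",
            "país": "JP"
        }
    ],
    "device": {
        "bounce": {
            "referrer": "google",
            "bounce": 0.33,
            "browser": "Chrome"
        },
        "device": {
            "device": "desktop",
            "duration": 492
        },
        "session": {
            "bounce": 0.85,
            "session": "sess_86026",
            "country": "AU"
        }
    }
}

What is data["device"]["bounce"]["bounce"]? 0.33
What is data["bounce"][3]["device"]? "desktop"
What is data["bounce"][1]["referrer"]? "twitter"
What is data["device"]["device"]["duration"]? 492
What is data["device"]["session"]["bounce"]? 0.85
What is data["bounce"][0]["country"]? "CA"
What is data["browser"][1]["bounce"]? 0.73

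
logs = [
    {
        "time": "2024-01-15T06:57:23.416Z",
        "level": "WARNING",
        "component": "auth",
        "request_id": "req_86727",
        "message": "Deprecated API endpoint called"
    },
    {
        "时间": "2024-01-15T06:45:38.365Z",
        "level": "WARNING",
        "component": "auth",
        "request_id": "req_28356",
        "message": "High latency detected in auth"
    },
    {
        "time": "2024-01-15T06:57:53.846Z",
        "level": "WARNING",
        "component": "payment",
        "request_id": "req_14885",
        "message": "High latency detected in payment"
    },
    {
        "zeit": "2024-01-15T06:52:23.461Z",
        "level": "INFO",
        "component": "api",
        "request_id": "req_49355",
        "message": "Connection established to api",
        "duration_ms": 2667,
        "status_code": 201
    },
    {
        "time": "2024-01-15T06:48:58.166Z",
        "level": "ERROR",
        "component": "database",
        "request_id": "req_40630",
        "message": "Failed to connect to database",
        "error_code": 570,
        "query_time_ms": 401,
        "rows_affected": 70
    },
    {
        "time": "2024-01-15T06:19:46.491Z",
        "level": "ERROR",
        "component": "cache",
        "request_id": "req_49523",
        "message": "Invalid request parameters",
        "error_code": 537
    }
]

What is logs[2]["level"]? "WARNING"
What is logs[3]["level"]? "INFO"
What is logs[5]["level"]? "ERROR"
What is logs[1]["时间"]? "2024-01-15T06:45:38.365Z"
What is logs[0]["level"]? "WARNING"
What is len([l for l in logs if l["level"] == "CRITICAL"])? 0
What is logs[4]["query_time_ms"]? 401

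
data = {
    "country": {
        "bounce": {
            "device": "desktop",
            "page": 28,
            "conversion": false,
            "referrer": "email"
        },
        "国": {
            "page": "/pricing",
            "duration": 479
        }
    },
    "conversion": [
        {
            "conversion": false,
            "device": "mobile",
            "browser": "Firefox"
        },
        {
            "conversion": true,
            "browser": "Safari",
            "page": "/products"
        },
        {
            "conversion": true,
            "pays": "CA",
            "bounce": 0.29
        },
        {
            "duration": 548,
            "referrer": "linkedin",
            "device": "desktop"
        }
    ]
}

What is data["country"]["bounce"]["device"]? "desktop"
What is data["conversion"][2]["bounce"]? 0.29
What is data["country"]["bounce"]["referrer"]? "email"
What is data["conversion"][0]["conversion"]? False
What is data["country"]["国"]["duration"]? 479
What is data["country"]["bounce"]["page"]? 28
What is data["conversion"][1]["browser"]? "Safari"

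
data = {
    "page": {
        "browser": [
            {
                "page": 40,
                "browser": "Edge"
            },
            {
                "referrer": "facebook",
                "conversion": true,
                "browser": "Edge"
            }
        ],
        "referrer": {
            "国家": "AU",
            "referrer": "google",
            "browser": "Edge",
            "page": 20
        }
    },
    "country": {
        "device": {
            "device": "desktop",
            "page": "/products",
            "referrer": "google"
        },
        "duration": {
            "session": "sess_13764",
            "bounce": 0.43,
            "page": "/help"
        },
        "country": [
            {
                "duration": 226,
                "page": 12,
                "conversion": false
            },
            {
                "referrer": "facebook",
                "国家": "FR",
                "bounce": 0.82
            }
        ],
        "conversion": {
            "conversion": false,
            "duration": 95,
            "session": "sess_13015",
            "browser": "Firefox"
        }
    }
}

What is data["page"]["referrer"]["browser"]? "Edge"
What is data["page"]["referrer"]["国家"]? "AU"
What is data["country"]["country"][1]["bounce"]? 0.82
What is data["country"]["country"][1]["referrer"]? "facebook"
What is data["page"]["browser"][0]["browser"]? "Edge"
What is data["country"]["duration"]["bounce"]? 0.43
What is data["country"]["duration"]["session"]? "sess_13764"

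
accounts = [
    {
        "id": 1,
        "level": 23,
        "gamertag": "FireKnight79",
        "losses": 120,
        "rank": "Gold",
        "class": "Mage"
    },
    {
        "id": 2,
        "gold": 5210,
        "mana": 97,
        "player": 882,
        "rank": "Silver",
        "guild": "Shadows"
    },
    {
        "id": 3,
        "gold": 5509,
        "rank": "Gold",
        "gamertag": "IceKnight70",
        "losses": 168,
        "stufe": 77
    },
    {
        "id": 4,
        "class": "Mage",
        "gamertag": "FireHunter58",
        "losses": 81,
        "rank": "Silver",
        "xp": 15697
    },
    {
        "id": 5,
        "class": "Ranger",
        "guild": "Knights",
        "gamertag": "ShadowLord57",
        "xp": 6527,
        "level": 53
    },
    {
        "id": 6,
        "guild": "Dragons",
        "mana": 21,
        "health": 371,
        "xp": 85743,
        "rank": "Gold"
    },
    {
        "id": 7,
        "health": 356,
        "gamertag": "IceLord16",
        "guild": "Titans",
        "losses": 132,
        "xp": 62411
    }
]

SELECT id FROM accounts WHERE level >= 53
[5]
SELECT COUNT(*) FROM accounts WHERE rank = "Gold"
3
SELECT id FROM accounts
[1, 2, 3, 4, 5, 6, 7]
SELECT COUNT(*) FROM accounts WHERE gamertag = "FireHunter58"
1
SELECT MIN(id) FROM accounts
1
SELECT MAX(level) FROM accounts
53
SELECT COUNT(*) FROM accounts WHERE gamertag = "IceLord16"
1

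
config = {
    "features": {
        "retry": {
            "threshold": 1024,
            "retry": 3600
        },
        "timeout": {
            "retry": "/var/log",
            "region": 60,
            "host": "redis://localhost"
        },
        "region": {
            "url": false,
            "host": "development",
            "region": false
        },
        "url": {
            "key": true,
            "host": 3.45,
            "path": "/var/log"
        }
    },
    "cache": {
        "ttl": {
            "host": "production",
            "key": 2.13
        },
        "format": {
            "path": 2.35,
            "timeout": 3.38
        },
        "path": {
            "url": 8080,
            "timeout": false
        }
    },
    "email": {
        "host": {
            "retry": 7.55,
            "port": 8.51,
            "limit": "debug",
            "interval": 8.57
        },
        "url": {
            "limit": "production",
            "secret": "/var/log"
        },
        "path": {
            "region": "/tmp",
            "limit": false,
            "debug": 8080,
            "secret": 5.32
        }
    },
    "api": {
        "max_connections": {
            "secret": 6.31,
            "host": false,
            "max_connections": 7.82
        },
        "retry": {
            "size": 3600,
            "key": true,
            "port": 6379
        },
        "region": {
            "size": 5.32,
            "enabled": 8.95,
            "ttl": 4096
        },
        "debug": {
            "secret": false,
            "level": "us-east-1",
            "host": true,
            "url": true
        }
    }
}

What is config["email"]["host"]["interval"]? 8.57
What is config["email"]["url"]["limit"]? "production"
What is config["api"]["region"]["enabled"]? 8.95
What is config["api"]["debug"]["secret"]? False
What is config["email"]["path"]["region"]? "/tmp"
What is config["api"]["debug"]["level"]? "us-east-1"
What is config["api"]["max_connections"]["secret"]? 6.31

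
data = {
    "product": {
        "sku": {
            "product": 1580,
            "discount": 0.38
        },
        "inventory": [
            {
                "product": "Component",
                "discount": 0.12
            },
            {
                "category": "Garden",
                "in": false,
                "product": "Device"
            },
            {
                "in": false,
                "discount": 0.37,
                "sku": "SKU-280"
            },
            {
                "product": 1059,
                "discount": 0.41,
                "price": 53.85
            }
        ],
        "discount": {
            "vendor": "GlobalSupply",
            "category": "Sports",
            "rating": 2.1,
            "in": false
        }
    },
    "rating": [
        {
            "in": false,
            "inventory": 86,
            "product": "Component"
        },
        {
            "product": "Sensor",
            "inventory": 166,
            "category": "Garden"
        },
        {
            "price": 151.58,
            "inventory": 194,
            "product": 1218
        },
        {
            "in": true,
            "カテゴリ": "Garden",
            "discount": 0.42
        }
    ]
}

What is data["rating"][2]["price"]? 151.58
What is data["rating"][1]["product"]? "Sensor"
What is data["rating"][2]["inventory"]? 194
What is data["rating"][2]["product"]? 1218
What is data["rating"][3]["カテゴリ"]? "Garden"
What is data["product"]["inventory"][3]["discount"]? 0.41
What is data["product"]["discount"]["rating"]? 2.1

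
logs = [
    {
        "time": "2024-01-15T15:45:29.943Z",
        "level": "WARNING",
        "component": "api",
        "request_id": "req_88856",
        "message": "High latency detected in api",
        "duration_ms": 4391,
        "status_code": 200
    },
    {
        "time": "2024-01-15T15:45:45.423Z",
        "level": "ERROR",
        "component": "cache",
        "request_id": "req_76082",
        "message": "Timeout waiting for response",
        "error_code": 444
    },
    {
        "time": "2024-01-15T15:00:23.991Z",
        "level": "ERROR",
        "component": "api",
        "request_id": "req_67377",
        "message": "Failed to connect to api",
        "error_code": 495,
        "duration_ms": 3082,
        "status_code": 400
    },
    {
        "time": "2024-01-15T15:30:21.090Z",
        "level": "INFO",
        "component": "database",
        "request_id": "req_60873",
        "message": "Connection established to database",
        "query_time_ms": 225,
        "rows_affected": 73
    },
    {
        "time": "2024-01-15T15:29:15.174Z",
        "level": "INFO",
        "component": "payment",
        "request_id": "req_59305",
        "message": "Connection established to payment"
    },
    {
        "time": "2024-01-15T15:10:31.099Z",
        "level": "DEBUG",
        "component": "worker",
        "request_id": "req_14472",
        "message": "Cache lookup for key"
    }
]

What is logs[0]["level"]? "WARNING"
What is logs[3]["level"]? "INFO"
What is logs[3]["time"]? "2024-01-15T15:30:21.090Z"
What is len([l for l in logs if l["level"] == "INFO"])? 2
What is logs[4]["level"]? "INFO"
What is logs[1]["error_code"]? 444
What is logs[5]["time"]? "2024-01-15T15:10:31.099Z"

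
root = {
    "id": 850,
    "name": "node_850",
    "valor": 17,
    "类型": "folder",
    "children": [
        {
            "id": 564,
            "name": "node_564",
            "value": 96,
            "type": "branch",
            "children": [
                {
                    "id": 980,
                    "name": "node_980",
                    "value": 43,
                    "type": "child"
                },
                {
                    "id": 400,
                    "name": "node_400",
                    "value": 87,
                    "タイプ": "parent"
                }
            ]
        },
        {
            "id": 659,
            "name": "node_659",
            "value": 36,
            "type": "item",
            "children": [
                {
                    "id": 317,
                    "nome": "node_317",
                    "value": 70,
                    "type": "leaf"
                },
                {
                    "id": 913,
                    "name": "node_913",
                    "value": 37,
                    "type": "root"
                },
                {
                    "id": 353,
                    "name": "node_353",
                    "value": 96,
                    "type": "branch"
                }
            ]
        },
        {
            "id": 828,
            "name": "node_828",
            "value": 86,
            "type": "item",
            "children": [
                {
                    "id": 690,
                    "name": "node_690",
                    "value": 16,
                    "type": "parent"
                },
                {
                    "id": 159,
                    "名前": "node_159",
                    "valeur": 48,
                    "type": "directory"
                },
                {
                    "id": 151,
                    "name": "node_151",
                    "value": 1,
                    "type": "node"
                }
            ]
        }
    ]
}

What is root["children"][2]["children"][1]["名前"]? "node_159"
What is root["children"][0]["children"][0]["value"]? 43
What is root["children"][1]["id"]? 659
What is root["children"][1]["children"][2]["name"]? "node_353"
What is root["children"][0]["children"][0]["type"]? "child"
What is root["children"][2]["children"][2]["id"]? 151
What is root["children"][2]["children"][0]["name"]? "node_690"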